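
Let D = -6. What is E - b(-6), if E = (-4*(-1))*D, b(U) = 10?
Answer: -34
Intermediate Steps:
E = -24 (E = -4*(-1)*(-6) = 4*(-6) = -24)
E - b(-6) = -24 - 1*10 = -24 - 10 = -34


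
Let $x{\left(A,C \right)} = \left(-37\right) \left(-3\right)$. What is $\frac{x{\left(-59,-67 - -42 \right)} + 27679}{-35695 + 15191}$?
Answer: $- \frac{13895}{10252} \approx -1.3553$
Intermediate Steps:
$x{\left(A,C \right)} = 111$
$\frac{x{\left(-59,-67 - -42 \right)} + 27679}{-35695 + 15191} = \frac{111 + 27679}{-35695 + 15191} = \frac{27790}{-20504} = 27790 \left(- \frac{1}{20504}\right) = - \frac{13895}{10252}$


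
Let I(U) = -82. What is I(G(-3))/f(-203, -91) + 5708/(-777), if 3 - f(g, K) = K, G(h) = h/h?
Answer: -300133/36519 ≈ -8.2185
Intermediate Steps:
G(h) = 1
f(g, K) = 3 - K
I(G(-3))/f(-203, -91) + 5708/(-777) = -82/(3 - 1*(-91)) + 5708/(-777) = -82/(3 + 91) + 5708*(-1/777) = -82/94 - 5708/777 = -82*1/94 - 5708/777 = -41/47 - 5708/777 = -300133/36519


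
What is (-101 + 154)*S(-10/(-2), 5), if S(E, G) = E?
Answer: 265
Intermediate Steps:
(-101 + 154)*S(-10/(-2), 5) = (-101 + 154)*(-10/(-2)) = 53*(-10*(-½)) = 53*5 = 265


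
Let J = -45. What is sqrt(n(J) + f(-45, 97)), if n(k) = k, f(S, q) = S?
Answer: 3*I*sqrt(10) ≈ 9.4868*I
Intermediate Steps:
sqrt(n(J) + f(-45, 97)) = sqrt(-45 - 45) = sqrt(-90) = 3*I*sqrt(10)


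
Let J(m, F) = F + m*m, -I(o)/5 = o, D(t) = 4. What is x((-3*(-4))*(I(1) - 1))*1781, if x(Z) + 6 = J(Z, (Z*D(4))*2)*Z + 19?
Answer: -590869903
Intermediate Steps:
I(o) = -5*o
J(m, F) = F + m²
x(Z) = 13 + Z*(Z² + 8*Z) (x(Z) = -6 + (((Z*4)*2 + Z²)*Z + 19) = -6 + (((4*Z)*2 + Z²)*Z + 19) = -6 + ((8*Z + Z²)*Z + 19) = -6 + ((Z² + 8*Z)*Z + 19) = -6 + (Z*(Z² + 8*Z) + 19) = -6 + (19 + Z*(Z² + 8*Z)) = 13 + Z*(Z² + 8*Z))
x((-3*(-4))*(I(1) - 1))*1781 = (13 + ((-3*(-4))*(-5*1 - 1))²*(8 + (-3*(-4))*(-5*1 - 1)))*1781 = (13 + (12*(-5 - 1))²*(8 + 12*(-5 - 1)))*1781 = (13 + (12*(-6))²*(8 + 12*(-6)))*1781 = (13 + (-72)²*(8 - 72))*1781 = (13 + 5184*(-64))*1781 = (13 - 331776)*1781 = -331763*1781 = -590869903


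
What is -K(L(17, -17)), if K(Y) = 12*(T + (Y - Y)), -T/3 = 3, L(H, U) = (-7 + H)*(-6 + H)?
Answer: 108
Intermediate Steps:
T = -9 (T = -3*3 = -9)
K(Y) = -108 (K(Y) = 12*(-9 + (Y - Y)) = 12*(-9 + 0) = 12*(-9) = -108)
-K(L(17, -17)) = -1*(-108) = 108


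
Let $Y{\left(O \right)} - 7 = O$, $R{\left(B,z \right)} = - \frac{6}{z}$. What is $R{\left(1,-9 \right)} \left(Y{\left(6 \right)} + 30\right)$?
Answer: $\frac{86}{3} \approx 28.667$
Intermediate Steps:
$Y{\left(O \right)} = 7 + O$
$R{\left(1,-9 \right)} \left(Y{\left(6 \right)} + 30\right) = - \frac{6}{-9} \left(\left(7 + 6\right) + 30\right) = \left(-6\right) \left(- \frac{1}{9}\right) \left(13 + 30\right) = \frac{2}{3} \cdot 43 = \frac{86}{3}$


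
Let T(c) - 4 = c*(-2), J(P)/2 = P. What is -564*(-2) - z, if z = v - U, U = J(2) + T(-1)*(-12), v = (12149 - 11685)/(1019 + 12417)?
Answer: 3560424/3359 ≈ 1060.0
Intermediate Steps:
J(P) = 2*P
T(c) = 4 - 2*c (T(c) = 4 + c*(-2) = 4 - 2*c)
v = 116/3359 (v = 464/13436 = 464*(1/13436) = 116/3359 ≈ 0.034534)
U = -68 (U = 2*2 + (4 - 2*(-1))*(-12) = 4 + (4 + 2)*(-12) = 4 + 6*(-12) = 4 - 72 = -68)
z = 228528/3359 (z = 116/3359 - 1*(-68) = 116/3359 + 68 = 228528/3359 ≈ 68.035)
-564*(-2) - z = -564*(-2) - 1*228528/3359 = 1128 - 228528/3359 = 3560424/3359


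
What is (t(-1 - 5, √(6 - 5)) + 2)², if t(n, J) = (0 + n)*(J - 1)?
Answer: 4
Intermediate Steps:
t(n, J) = n*(-1 + J)
(t(-1 - 5, √(6 - 5)) + 2)² = ((-1 - 5)*(-1 + √(6 - 5)) + 2)² = (-6*(-1 + √1) + 2)² = (-6*(-1 + 1) + 2)² = (-6*0 + 2)² = (0 + 2)² = 2² = 4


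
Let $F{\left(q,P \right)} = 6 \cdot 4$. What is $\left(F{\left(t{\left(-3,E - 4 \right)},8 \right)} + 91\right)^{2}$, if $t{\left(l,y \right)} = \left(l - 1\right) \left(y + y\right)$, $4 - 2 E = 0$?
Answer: $13225$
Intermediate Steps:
$E = 2$ ($E = 2 - 0 = 2 + 0 = 2$)
$t{\left(l,y \right)} = 2 y \left(-1 + l\right)$ ($t{\left(l,y \right)} = \left(-1 + l\right) 2 y = 2 y \left(-1 + l\right)$)
$F{\left(q,P \right)} = 24$
$\left(F{\left(t{\left(-3,E - 4 \right)},8 \right)} + 91\right)^{2} = \left(24 + 91\right)^{2} = 115^{2} = 13225$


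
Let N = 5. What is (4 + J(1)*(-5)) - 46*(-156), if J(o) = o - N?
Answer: 7200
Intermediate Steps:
J(o) = -5 + o (J(o) = o - 1*5 = o - 5 = -5 + o)
(4 + J(1)*(-5)) - 46*(-156) = (4 + (-5 + 1)*(-5)) - 46*(-156) = (4 - 4*(-5)) + 7176 = (4 + 20) + 7176 = 24 + 7176 = 7200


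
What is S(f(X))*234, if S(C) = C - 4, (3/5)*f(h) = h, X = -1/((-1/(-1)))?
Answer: -1326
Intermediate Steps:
X = -1 (X = -1/((-1*(-1))) = -1/1 = -1*1 = -1)
f(h) = 5*h/3
S(C) = -4 + C
S(f(X))*234 = (-4 + (5/3)*(-1))*234 = (-4 - 5/3)*234 = -17/3*234 = -1326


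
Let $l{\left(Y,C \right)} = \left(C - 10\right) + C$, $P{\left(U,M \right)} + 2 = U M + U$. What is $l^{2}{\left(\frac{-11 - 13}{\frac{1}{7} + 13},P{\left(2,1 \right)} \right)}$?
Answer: $36$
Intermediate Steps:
$P{\left(U,M \right)} = -2 + U + M U$ ($P{\left(U,M \right)} = -2 + \left(U M + U\right) = -2 + \left(M U + U\right) = -2 + \left(U + M U\right) = -2 + U + M U$)
$l{\left(Y,C \right)} = -10 + 2 C$ ($l{\left(Y,C \right)} = \left(-10 + C\right) + C = -10 + 2 C$)
$l^{2}{\left(\frac{-11 - 13}{\frac{1}{7} + 13},P{\left(2,1 \right)} \right)} = \left(-10 + 2 \left(-2 + 2 + 1 \cdot 2\right)\right)^{2} = \left(-10 + 2 \left(-2 + 2 + 2\right)\right)^{2} = \left(-10 + 2 \cdot 2\right)^{2} = \left(-10 + 4\right)^{2} = \left(-6\right)^{2} = 36$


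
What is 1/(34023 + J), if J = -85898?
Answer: -1/51875 ≈ -1.9277e-5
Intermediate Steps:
1/(34023 + J) = 1/(34023 - 85898) = 1/(-51875) = -1/51875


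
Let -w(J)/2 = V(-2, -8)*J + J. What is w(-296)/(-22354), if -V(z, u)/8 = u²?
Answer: 151256/11177 ≈ 13.533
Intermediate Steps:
V(z, u) = -8*u²
w(J) = 1022*J (w(J) = -2*((-8*(-8)²)*J + J) = -2*((-8*64)*J + J) = -2*(-512*J + J) = -(-1022)*J = 1022*J)
w(-296)/(-22354) = (1022*(-296))/(-22354) = -302512*(-1/22354) = 151256/11177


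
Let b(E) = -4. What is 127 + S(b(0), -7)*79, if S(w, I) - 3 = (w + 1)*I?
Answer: 2023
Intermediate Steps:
S(w, I) = 3 + I*(1 + w) (S(w, I) = 3 + (w + 1)*I = 3 + (1 + w)*I = 3 + I*(1 + w))
127 + S(b(0), -7)*79 = 127 + (3 - 7 - 7*(-4))*79 = 127 + (3 - 7 + 28)*79 = 127 + 24*79 = 127 + 1896 = 2023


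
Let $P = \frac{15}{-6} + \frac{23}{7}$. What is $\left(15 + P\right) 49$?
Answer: $\frac{1547}{2} \approx 773.5$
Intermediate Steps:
$P = \frac{11}{14}$ ($P = 15 \left(- \frac{1}{6}\right) + 23 \cdot \frac{1}{7} = - \frac{5}{2} + \frac{23}{7} = \frac{11}{14} \approx 0.78571$)
$\left(15 + P\right) 49 = \left(15 + \frac{11}{14}\right) 49 = \frac{221}{14} \cdot 49 = \frac{1547}{2}$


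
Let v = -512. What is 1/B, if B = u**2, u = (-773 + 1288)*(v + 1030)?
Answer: 1/71166232900 ≈ 1.4052e-11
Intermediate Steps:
u = 266770 (u = (-773 + 1288)*(-512 + 1030) = 515*518 = 266770)
B = 71166232900 (B = 266770**2 = 71166232900)
1/B = 1/71166232900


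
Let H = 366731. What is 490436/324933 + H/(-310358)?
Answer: 33047732065/100845556014 ≈ 0.32771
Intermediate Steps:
490436/324933 + H/(-310358) = 490436/324933 + 366731/(-310358) = 490436*(1/324933) + 366731*(-1/310358) = 490436/324933 - 366731/310358 = 33047732065/100845556014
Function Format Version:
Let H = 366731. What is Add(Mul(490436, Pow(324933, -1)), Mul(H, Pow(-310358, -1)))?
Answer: Rational(33047732065, 100845556014) ≈ 0.32771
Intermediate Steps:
Add(Mul(490436, Pow(324933, -1)), Mul(H, Pow(-310358, -1))) = Add(Mul(490436, Pow(324933, -1)), Mul(366731, Pow(-310358, -1))) = Add(Mul(490436, Rational(1, 324933)), Mul(366731, Rational(-1, 310358))) = Add(Rational(490436, 324933), Rational(-366731, 310358)) = Rational(33047732065, 100845556014)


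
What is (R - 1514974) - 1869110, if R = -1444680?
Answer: -4828764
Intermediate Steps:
(R - 1514974) - 1869110 = (-1444680 - 1514974) - 1869110 = -2959654 - 1869110 = -4828764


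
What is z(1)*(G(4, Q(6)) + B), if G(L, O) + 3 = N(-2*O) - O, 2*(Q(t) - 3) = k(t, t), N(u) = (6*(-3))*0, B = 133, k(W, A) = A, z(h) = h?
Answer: 124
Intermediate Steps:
N(u) = 0 (N(u) = -18*0 = 0)
Q(t) = 3 + t/2
G(L, O) = -3 - O (G(L, O) = -3 + (0 - O) = -3 - O)
z(1)*(G(4, Q(6)) + B) = 1*((-3 - (3 + (1/2)*6)) + 133) = 1*((-3 - (3 + 3)) + 133) = 1*((-3 - 1*6) + 133) = 1*((-3 - 6) + 133) = 1*(-9 + 133) = 1*124 = 124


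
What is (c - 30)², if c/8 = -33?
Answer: 86436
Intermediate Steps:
c = -264 (c = 8*(-33) = -264)
(c - 30)² = (-264 - 30)² = (-294)² = 86436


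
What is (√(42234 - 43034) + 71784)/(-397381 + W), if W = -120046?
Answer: -71784/517427 - 20*I*√2/517427 ≈ -0.13873 - 5.4663e-5*I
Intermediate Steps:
(√(42234 - 43034) + 71784)/(-397381 + W) = (√(42234 - 43034) + 71784)/(-397381 - 120046) = (√(-800) + 71784)/(-517427) = (20*I*√2 + 71784)*(-1/517427) = (71784 + 20*I*√2)*(-1/517427) = -71784/517427 - 20*I*√2/517427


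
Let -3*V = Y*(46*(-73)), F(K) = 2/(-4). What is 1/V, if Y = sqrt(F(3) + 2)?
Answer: sqrt(6)/3358 ≈ 0.00072945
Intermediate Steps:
F(K) = -1/2 (F(K) = 2*(-1/4) = -1/2)
Y = sqrt(6)/2 (Y = sqrt(-1/2 + 2) = sqrt(3/2) = sqrt(6)/2 ≈ 1.2247)
V = 1679*sqrt(6)/3 (V = -sqrt(6)/2*46*(-73)/3 = -sqrt(6)/2*(-3358)/3 = -(-1679)*sqrt(6)/3 = 1679*sqrt(6)/3 ≈ 1370.9)
1/V = 1/(1679*sqrt(6)/3) = sqrt(6)/3358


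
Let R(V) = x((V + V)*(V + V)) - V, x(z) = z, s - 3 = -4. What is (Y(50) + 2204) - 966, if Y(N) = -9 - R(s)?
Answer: 1224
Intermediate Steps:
s = -1 (s = 3 - 4 = -1)
R(V) = -V + 4*V**2 (R(V) = (V + V)*(V + V) - V = (2*V)*(2*V) - V = 4*V**2 - V = -V + 4*V**2)
Y(N) = -14 (Y(N) = -9 - (-1)*(-1 + 4*(-1)) = -9 - (-1)*(-1 - 4) = -9 - (-1)*(-5) = -9 - 1*5 = -9 - 5 = -14)
(Y(50) + 2204) - 966 = (-14 + 2204) - 966 = 2190 - 966 = 1224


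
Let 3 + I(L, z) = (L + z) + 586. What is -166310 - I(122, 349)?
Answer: -167364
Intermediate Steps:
I(L, z) = 583 + L + z (I(L, z) = -3 + ((L + z) + 586) = -3 + (586 + L + z) = 583 + L + z)
-166310 - I(122, 349) = -166310 - (583 + 122 + 349) = -166310 - 1*1054 = -166310 - 1054 = -167364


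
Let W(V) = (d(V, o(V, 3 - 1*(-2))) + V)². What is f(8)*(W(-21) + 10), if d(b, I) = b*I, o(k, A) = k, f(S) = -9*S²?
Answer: -101612160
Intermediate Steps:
d(b, I) = I*b
W(V) = (V + V²)² (W(V) = (V*V + V)² = (V² + V)² = (V + V²)²)
f(8)*(W(-21) + 10) = (-9*8²)*((-21)²*(1 - 21)² + 10) = (-9*64)*(441*(-20)² + 10) = -576*(441*400 + 10) = -576*(176400 + 10) = -576*176410 = -101612160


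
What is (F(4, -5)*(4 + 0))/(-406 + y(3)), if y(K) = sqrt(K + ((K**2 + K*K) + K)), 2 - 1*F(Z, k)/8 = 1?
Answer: -3248/41203 - 16*sqrt(6)/41203 ≈ -0.079780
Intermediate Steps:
F(Z, k) = 8 (F(Z, k) = 16 - 8*1 = 16 - 8 = 8)
y(K) = sqrt(2*K + 2*K**2) (y(K) = sqrt(K + ((K**2 + K**2) + K)) = sqrt(K + (2*K**2 + K)) = sqrt(K + (K + 2*K**2)) = sqrt(2*K + 2*K**2))
(F(4, -5)*(4 + 0))/(-406 + y(3)) = (8*(4 + 0))/(-406 + sqrt(2)*sqrt(3*(1 + 3))) = (8*4)/(-406 + sqrt(2)*sqrt(3*4)) = 32/(-406 + sqrt(2)*sqrt(12)) = 32/(-406 + sqrt(2)*(2*sqrt(3))) = 32/(-406 + 2*sqrt(6))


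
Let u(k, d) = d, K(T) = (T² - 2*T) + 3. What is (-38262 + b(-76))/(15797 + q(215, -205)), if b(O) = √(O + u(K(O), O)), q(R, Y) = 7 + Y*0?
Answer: -6377/2634 + I*√38/7902 ≈ -2.421 + 0.00078011*I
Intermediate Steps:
q(R, Y) = 7 (q(R, Y) = 7 + 0 = 7)
K(T) = 3 + T² - 2*T
b(O) = √2*√O (b(O) = √(O + O) = √(2*O) = √2*√O)
(-38262 + b(-76))/(15797 + q(215, -205)) = (-38262 + √2*√(-76))/(15797 + 7) = (-38262 + √2*(2*I*√19))/15804 = (-38262 + 2*I*√38)*(1/15804) = -6377/2634 + I*√38/7902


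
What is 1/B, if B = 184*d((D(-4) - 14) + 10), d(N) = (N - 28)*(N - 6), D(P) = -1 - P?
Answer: 1/37352 ≈ 2.6772e-5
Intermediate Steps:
d(N) = (-28 + N)*(-6 + N)
B = 37352 (B = 184*(168 + (((-1 - 1*(-4)) - 14) + 10)² - 34*(((-1 - 1*(-4)) - 14) + 10)) = 184*(168 + (((-1 + 4) - 14) + 10)² - 34*(((-1 + 4) - 14) + 10)) = 184*(168 + ((3 - 14) + 10)² - 34*((3 - 14) + 10)) = 184*(168 + (-11 + 10)² - 34*(-11 + 10)) = 184*(168 + (-1)² - 34*(-1)) = 184*(168 + 1 + 34) = 184*203 = 37352)
1/B = 1/37352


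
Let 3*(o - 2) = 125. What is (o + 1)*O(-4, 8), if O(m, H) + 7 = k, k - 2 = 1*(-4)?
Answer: -402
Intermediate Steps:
o = 131/3 (o = 2 + (⅓)*125 = 2 + 125/3 = 131/3 ≈ 43.667)
k = -2 (k = 2 + 1*(-4) = 2 - 4 = -2)
O(m, H) = -9 (O(m, H) = -7 - 2 = -9)
(o + 1)*O(-4, 8) = (131/3 + 1)*(-9) = (134/3)*(-9) = -402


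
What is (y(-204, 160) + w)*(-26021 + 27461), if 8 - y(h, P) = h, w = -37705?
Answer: -53989920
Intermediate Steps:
y(h, P) = 8 - h
(y(-204, 160) + w)*(-26021 + 27461) = ((8 - 1*(-204)) - 37705)*(-26021 + 27461) = ((8 + 204) - 37705)*1440 = (212 - 37705)*1440 = -37493*1440 = -53989920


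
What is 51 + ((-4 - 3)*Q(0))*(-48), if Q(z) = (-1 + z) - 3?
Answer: -1293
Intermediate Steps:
Q(z) = -4 + z
51 + ((-4 - 3)*Q(0))*(-48) = 51 + ((-4 - 3)*(-4 + 0))*(-48) = 51 - 7*(-4)*(-48) = 51 + 28*(-48) = 51 - 1344 = -1293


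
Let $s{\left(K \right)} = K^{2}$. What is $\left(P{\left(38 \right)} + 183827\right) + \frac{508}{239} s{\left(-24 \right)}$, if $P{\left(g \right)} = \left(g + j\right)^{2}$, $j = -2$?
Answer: $\frac{44537005}{239} \approx 1.8635 \cdot 10^{5}$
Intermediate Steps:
$P{\left(g \right)} = \left(-2 + g\right)^{2}$ ($P{\left(g \right)} = \left(g - 2\right)^{2} = \left(-2 + g\right)^{2}$)
$\left(P{\left(38 \right)} + 183827\right) + \frac{508}{239} s{\left(-24 \right)} = \left(\left(-2 + 38\right)^{2} + 183827\right) + \frac{508}{239} \left(-24\right)^{2} = \left(36^{2} + 183827\right) + 508 \cdot \frac{1}{239} \cdot 576 = \left(1296 + 183827\right) + \frac{508}{239} \cdot 576 = 185123 + \frac{292608}{239} = \frac{44537005}{239}$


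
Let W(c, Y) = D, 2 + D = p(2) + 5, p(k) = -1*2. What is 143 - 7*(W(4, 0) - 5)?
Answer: 171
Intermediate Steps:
p(k) = -2
D = 1 (D = -2 + (-2 + 5) = -2 + 3 = 1)
W(c, Y) = 1
143 - 7*(W(4, 0) - 5) = 143 - 7*(1 - 5) = 143 - 7*(-4) = 143 - 1*(-28) = 143 + 28 = 171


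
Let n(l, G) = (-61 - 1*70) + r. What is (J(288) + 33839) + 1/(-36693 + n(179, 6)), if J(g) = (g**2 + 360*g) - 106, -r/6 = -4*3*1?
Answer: 8098560463/36752 ≈ 2.2036e+5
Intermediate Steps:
r = 72 (r = -6*(-4*3) = -(-72) = -6*(-12) = 72)
n(l, G) = -59 (n(l, G) = (-61 - 1*70) + 72 = (-61 - 70) + 72 = -131 + 72 = -59)
J(g) = -106 + g**2 + 360*g
(J(288) + 33839) + 1/(-36693 + n(179, 6)) = ((-106 + 288**2 + 360*288) + 33839) + 1/(-36693 - 59) = ((-106 + 82944 + 103680) + 33839) + 1/(-36752) = (186518 + 33839) - 1/36752 = 220357 - 1/36752 = 8098560463/36752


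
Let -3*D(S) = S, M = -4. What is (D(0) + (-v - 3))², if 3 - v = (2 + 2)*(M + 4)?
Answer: 36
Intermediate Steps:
D(S) = -S/3
v = 3 (v = 3 - (2 + 2)*(-4 + 4) = 3 - 4*0 = 3 - 1*0 = 3 + 0 = 3)
(D(0) + (-v - 3))² = (-⅓*0 + (-1*3 - 3))² = (0 + (-3 - 3))² = (0 - 6)² = (-6)² = 36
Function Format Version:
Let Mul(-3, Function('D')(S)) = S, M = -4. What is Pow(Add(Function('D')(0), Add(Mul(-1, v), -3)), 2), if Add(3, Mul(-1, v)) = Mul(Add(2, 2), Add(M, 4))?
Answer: 36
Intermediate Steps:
Function('D')(S) = Mul(Rational(-1, 3), S)
v = 3 (v = Add(3, Mul(-1, Mul(Add(2, 2), Add(-4, 4)))) = Add(3, Mul(-1, Mul(4, 0))) = Add(3, Mul(-1, 0)) = Add(3, 0) = 3)
Pow(Add(Function('D')(0), Add(Mul(-1, v), -3)), 2) = Pow(Add(Mul(Rational(-1, 3), 0), Add(Mul(-1, 3), -3)), 2) = Pow(Add(0, Add(-3, -3)), 2) = Pow(Add(0, -6), 2) = Pow(-6, 2) = 36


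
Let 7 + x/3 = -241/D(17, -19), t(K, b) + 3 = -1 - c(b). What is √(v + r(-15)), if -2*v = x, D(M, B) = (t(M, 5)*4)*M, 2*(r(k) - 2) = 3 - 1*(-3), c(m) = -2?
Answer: √59381/68 ≈ 3.5836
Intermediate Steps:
t(K, b) = -2 (t(K, b) = -3 + (-1 - 1*(-2)) = -3 + (-1 + 2) = -3 + 1 = -2)
r(k) = 5 (r(k) = 2 + (3 - 1*(-3))/2 = 2 + (3 + 3)/2 = 2 + (½)*6 = 2 + 3 = 5)
D(M, B) = -8*M (D(M, B) = (-2*4)*M = -8*M)
x = -2133/136 (x = -21 + 3*(-241/((-8*17))) = -21 + 3*(-241/(-136)) = -21 + 3*(-241*(-1/136)) = -21 + 3*(241/136) = -21 + 723/136 = -2133/136 ≈ -15.684)
v = 2133/272 (v = -½*(-2133/136) = 2133/272 ≈ 7.8419)
√(v + r(-15)) = √(2133/272 + 5) = √(3493/272) = √59381/68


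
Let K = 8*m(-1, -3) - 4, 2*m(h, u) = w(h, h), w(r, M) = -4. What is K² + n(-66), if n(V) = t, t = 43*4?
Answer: 572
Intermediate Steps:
t = 172
m(h, u) = -2 (m(h, u) = (½)*(-4) = -2)
n(V) = 172
K = -20 (K = 8*(-2) - 4 = -16 - 4 = -20)
K² + n(-66) = (-20)² + 172 = 400 + 172 = 572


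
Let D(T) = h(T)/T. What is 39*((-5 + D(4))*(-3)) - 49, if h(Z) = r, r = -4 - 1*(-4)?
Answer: 536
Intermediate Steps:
r = 0 (r = -4 + 4 = 0)
h(Z) = 0
D(T) = 0 (D(T) = 0/T = 0)
39*((-5 + D(4))*(-3)) - 49 = 39*((-5 + 0)*(-3)) - 49 = 39*(-5*(-3)) - 49 = 39*15 - 49 = 585 - 49 = 536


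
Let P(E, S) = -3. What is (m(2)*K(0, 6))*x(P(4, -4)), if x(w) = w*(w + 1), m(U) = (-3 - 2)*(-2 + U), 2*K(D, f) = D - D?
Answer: 0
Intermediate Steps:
K(D, f) = 0 (K(D, f) = (D - D)/2 = (1/2)*0 = 0)
m(U) = 10 - 5*U (m(U) = -5*(-2 + U) = 10 - 5*U)
x(w) = w*(1 + w)
(m(2)*K(0, 6))*x(P(4, -4)) = ((10 - 5*2)*0)*(-3*(1 - 3)) = ((10 - 10)*0)*(-3*(-2)) = (0*0)*6 = 0*6 = 0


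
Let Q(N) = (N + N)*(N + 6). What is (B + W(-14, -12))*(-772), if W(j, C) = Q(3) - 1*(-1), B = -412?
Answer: 275604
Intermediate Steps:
Q(N) = 2*N*(6 + N) (Q(N) = (2*N)*(6 + N) = 2*N*(6 + N))
W(j, C) = 55 (W(j, C) = 2*3*(6 + 3) - 1*(-1) = 2*3*9 + 1 = 54 + 1 = 55)
(B + W(-14, -12))*(-772) = (-412 + 55)*(-772) = -357*(-772) = 275604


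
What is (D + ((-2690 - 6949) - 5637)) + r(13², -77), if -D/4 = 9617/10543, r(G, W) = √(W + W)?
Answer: -161093336/10543 + I*√154 ≈ -15280.0 + 12.41*I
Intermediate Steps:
r(G, W) = √2*√W (r(G, W) = √(2*W) = √2*√W)
D = -38468/10543 ≈ -3.6487
(D + ((-2690 - 6949) - 5637)) + r(13², -77) = (-38468/10543 + ((-2690 - 6949) - 5637)) + √2*√(-77) = (-38468/10543 + (-9639 - 5637)) + √2*(I*√77) = (-38468/10543 - 15276) + I*√154 = -161093336/10543 + I*√154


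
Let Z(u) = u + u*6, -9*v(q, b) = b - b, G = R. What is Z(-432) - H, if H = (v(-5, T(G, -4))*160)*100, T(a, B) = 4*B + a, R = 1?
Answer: -3024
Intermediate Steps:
G = 1
T(a, B) = a + 4*B
v(q, b) = 0 (v(q, b) = -(b - b)/9 = -1/9*0 = 0)
Z(u) = 7*u (Z(u) = u + 6*u = 7*u)
H = 0 (H = (0*160)*100 = 0*100 = 0)
Z(-432) - H = 7*(-432) - 1*0 = -3024 + 0 = -3024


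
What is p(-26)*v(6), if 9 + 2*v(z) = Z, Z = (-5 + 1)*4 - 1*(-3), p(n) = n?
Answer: 286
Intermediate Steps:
Z = -13 (Z = -4*4 + 3 = -16 + 3 = -13)
v(z) = -11 (v(z) = -9/2 + (1/2)*(-13) = -9/2 - 13/2 = -11)
p(-26)*v(6) = -26*(-11) = 286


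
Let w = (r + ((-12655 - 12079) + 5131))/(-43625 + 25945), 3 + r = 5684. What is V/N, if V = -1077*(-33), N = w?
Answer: 314182440/6961 ≈ 45135.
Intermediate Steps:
r = 5681 (r = -3 + 5684 = 5681)
w = 6961/8840 (w = (5681 + ((-12655 - 12079) + 5131))/(-43625 + 25945) = (5681 + (-24734 + 5131))/(-17680) = (5681 - 19603)*(-1/17680) = -13922*(-1/17680) = 6961/8840 ≈ 0.78744)
N = 6961/8840 ≈ 0.78744
V = 35541
V/N = 35541/(6961/8840) = 35541*(8840/6961) = 314182440/6961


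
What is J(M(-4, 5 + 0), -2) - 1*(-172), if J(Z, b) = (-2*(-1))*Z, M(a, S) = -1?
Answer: 170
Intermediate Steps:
J(Z, b) = 2*Z
J(M(-4, 5 + 0), -2) - 1*(-172) = 2*(-1) - 1*(-172) = -2 + 172 = 170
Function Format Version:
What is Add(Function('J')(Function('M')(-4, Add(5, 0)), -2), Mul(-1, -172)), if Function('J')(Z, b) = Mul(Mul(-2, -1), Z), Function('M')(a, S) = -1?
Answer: 170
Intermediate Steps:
Function('J')(Z, b) = Mul(2, Z)
Add(Function('J')(Function('M')(-4, Add(5, 0)), -2), Mul(-1, -172)) = Add(Mul(2, -1), Mul(-1, -172)) = Add(-2, 172) = 170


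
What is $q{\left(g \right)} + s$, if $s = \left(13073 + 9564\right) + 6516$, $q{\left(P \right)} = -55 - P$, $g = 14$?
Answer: $29084$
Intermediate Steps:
$s = 29153$ ($s = 22637 + 6516 = 29153$)
$q{\left(g \right)} + s = \left(-55 - 14\right) + 29153 = -69 + 29153 = 29084$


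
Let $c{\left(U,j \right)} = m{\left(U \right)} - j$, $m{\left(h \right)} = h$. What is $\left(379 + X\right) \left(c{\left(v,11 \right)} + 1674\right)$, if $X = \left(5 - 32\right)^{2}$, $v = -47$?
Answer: $1790528$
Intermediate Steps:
$X = 729$ ($X = \left(-27\right)^{2} = 729$)
$c{\left(U,j \right)} = U - j$
$\left(379 + X\right) \left(c{\left(v,11 \right)} + 1674\right) = \left(379 + 729\right) \left(\left(-47 - 11\right) + 1674\right) = 1108 \left(\left(-47 - 11\right) + 1674\right) = 1108 \left(-58 + 1674\right) = 1108 \cdot 1616 = 1790528$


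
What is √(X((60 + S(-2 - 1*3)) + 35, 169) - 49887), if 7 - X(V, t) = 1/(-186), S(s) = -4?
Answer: I*√1725648294/186 ≈ 223.34*I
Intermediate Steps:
X(V, t) = 1303/186 (X(V, t) = 7 - 1/(-186) = 7 - 1*(-1/186) = 7 + 1/186 = 1303/186)
√(X((60 + S(-2 - 1*3)) + 35, 169) - 49887) = √(1303/186 - 49887) = √(-9277679/186) = I*√1725648294/186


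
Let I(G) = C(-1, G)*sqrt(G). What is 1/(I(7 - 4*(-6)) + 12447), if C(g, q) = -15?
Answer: 1383/17213426 + 5*sqrt(31)/51640278 ≈ 8.0883e-5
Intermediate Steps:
I(G) = -15*sqrt(G)
1/(I(7 - 4*(-6)) + 12447) = 1/(-15*sqrt(7 - 4*(-6)) + 12447) = 1/(-15*sqrt(7 + 24) + 12447) = 1/(-15*sqrt(31) + 12447) = 1/(12447 - 15*sqrt(31))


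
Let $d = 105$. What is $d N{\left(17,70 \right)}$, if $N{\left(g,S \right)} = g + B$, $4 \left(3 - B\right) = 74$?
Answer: $\frac{315}{2} \approx 157.5$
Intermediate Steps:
$B = - \frac{31}{2}$ ($B = 3 - \frac{37}{2} = - \frac{31}{2} \approx -15.5$)
$N{\left(g,S \right)} = - \frac{31}{2} + g$ ($N{\left(g,S \right)} = g - \frac{31}{2} = - \frac{31}{2} + g$)
$d N{\left(17,70 \right)} = 105 \left(- \frac{31}{2} + 17\right) = 105 \cdot \frac{3}{2} = \frac{315}{2}$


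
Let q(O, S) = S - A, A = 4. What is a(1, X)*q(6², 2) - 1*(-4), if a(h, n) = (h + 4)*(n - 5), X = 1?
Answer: 44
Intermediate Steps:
a(h, n) = (-5 + n)*(4 + h) (a(h, n) = (4 + h)*(-5 + n) = (-5 + n)*(4 + h))
q(O, S) = -4 + S (q(O, S) = S - 1*4 = S - 4 = -4 + S)
a(1, X)*q(6², 2) - 1*(-4) = (-20 - 5*1 + 4*1 + 1*1)*(-4 + 2) - 1*(-4) = (-20 - 5 + 4 + 1)*(-2) + 4 = -20*(-2) + 4 = 40 + 4 = 44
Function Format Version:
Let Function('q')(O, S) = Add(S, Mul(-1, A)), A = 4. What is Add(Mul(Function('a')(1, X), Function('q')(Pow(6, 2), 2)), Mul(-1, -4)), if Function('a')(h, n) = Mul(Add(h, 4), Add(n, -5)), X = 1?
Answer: 44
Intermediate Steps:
Function('a')(h, n) = Mul(Add(-5, n), Add(4, h)) (Function('a')(h, n) = Mul(Add(4, h), Add(-5, n)) = Mul(Add(-5, n), Add(4, h)))
Function('q')(O, S) = Add(-4, S) (Function('q')(O, S) = Add(S, Mul(-1, 4)) = Add(S, -4) = Add(-4, S))
Add(Mul(Function('a')(1, X), Function('q')(Pow(6, 2), 2)), Mul(-1, -4)) = Add(Mul(Add(-20, Mul(-5, 1), Mul(4, 1), Mul(1, 1)), Add(-4, 2)), Mul(-1, -4)) = Add(Mul(Add(-20, -5, 4, 1), -2), 4) = Add(Mul(-20, -2), 4) = Add(40, 4) = 44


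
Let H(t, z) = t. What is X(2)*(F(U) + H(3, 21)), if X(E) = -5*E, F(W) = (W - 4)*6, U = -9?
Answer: 750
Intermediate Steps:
F(W) = -24 + 6*W (F(W) = (-4 + W)*6 = -24 + 6*W)
X(2)*(F(U) + H(3, 21)) = (-5*2)*((-24 + 6*(-9)) + 3) = -10*((-24 - 54) + 3) = -10*(-78 + 3) = -10*(-75) = 750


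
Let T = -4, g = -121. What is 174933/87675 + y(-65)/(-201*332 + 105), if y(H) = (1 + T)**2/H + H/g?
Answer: 6111223516361/3062904819975 ≈ 1.9952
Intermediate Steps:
y(H) = 9/H - H/121 (y(H) = (1 - 4)**2/H + H/(-121) = (-3)**2/H + H*(-1/121) = 9/H - H/121)
174933/87675 + y(-65)/(-201*332 + 105) = 174933/87675 + (9/(-65) - 1/121*(-65))/(-201*332 + 105) = 174933*(1/87675) + (9*(-1/65) + 65/121)/(-66732 + 105) = 58311/29225 + (-9/65 + 65/121)/(-66627) = 58311/29225 + (3136/7865)*(-1/66627) = 58311/29225 - 3136/524021355 = 6111223516361/3062904819975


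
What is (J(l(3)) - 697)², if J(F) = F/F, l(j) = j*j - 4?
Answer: 484416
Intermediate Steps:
l(j) = -4 + j² (l(j) = j² - 4 = -4 + j²)
J(F) = 1
(J(l(3)) - 697)² = (1 - 697)² = (-696)² = 484416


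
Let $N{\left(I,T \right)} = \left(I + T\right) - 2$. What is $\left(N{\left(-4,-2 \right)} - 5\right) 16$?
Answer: $-208$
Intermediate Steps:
$N{\left(I,T \right)} = -2 + I + T$
$\left(N{\left(-4,-2 \right)} - 5\right) 16 = \left(\left(-2 - 4 - 2\right) - 5\right) 16 = \left(-8 - 5\right) 16 = \left(-13\right) 16 = -208$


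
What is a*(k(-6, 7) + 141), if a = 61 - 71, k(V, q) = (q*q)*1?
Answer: -1900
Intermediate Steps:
k(V, q) = q² (k(V, q) = q²*1 = q²)
a = -10
a*(k(-6, 7) + 141) = -10*(7² + 141) = -10*(49 + 141) = -10*190 = -1900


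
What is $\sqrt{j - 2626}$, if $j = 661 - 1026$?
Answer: $i \sqrt{2991} \approx 54.69 i$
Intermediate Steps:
$j = -365$ ($j = 661 - 1026 = -365$)
$\sqrt{j - 2626} = \sqrt{-365 - 2626} = \sqrt{-2991} = i \sqrt{2991}$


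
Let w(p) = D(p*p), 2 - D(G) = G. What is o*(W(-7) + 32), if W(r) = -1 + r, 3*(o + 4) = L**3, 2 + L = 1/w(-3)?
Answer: -59928/343 ≈ -174.72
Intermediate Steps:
D(G) = 2 - G
w(p) = 2 - p**2 (w(p) = 2 - p*p = 2 - p**2)
L = -15/7 (L = -2 + 1/(2 - 1*(-3)**2) = -2 + 1/(2 - 1*9) = -2 + 1/(2 - 9) = -2 + 1/(-7) = -2 - 1/7 = -15/7 ≈ -2.1429)
o = -2497/343 (o = -4 + (-15/7)**3/3 = -4 + (1/3)*(-3375/343) = -4 - 1125/343 = -2497/343 ≈ -7.2799)
o*(W(-7) + 32) = -2497*((-1 - 7) + 32)/343 = -2497*(-8 + 32)/343 = -2497/343*24 = -59928/343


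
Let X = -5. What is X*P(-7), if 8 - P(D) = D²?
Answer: 205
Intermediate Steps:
P(D) = 8 - D²
X*P(-7) = -5*(8 - 1*(-7)²) = -5*(8 - 1*49) = -5*(8 - 49) = -5*(-41) = 205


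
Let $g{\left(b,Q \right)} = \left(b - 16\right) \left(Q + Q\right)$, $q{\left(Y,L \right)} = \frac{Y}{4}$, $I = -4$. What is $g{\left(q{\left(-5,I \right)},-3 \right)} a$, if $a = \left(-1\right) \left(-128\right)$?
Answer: $13248$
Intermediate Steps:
$a = 128$
$q{\left(Y,L \right)} = \frac{Y}{4}$ ($q{\left(Y,L \right)} = Y \frac{1}{4} = \frac{Y}{4}$)
$g{\left(b,Q \right)} = 2 Q \left(-16 + b\right)$ ($g{\left(b,Q \right)} = \left(-16 + b\right) 2 Q = 2 Q \left(-16 + b\right)$)
$g{\left(q{\left(-5,I \right)},-3 \right)} a = 2 \left(-3\right) \left(-16 + \frac{1}{4} \left(-5\right)\right) 128 = 2 \left(-3\right) \left(-16 - \frac{5}{4}\right) 128 = 2 \left(-3\right) \left(- \frac{69}{4}\right) 128 = \frac{207}{2} \cdot 128 = 13248$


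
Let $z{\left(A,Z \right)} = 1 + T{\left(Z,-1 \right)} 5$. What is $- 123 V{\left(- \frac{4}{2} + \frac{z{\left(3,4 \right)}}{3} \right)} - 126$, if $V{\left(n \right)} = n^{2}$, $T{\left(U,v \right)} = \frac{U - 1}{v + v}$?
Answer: $- \frac{27137}{12} \approx -2261.4$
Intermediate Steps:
$T{\left(U,v \right)} = \frac{-1 + U}{2 v}$
$z{\left(A,Z \right)} = \frac{7}{2} - \frac{5 Z}{2}$ ($z{\left(A,Z \right)} = 1 + \frac{-1 + Z}{2 \left(-1\right)} 5 = 1 + \frac{1}{2} \left(-1\right) \left(-1 + Z\right) 5 = 1 + \left(\frac{1}{2} - \frac{Z}{2}\right) 5 = 1 - \left(- \frac{5}{2} + \frac{5 Z}{2}\right) = \frac{7}{2} - \frac{5 Z}{2}$)
$- 123 V{\left(- \frac{4}{2} + \frac{z{\left(3,4 \right)}}{3} \right)} - 126 = - 123 \left(- \frac{4}{2} + \frac{\frac{7}{2} - 10}{3}\right)^{2} - 126 = - 123 \left(\left(-4\right) \frac{1}{2} + \left(\frac{7}{2} - 10\right) \frac{1}{3}\right)^{2} - 126 = - 123 \left(-2 - \frac{13}{6}\right)^{2} - 126 = - 123 \left(- \frac{25}{6}\right)^{2} - 126 = \left(-123\right) \frac{625}{36} - 126 = - \frac{25625}{12} - 126 = - \frac{27137}{12}$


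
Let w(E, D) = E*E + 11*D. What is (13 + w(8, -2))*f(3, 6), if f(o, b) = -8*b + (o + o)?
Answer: -2310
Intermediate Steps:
f(o, b) = -8*b + 2*o
w(E, D) = E² + 11*D
(13 + w(8, -2))*f(3, 6) = (13 + (8² + 11*(-2)))*(-8*6 + 2*3) = (13 + (64 - 22))*(-48 + 6) = (13 + 42)*(-42) = 55*(-42) = -2310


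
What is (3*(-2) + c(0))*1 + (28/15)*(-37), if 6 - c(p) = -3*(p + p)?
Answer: -1036/15 ≈ -69.067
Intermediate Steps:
c(p) = 6 + 6*p (c(p) = 6 - (-3)*(p + p) = 6 - (-3)*2*p = 6 - (-6)*p = 6 + 6*p)
(3*(-2) + c(0))*1 + (28/15)*(-37) = (3*(-2) + (6 + 6*0))*1 + (28/15)*(-37) = (-6 + (6 + 0))*1 + (28*(1/15))*(-37) = (-6 + 6)*1 + (28/15)*(-37) = 0*1 - 1036/15 = 0 - 1036/15 = -1036/15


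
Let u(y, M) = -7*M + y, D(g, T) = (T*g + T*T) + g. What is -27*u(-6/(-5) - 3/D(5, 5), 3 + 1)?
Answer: 39879/55 ≈ 725.07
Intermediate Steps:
D(g, T) = g + T² + T*g (D(g, T) = (T*g + T²) + g = (T² + T*g) + g = g + T² + T*g)
u(y, M) = y - 7*M
-27*u(-6/(-5) - 3/D(5, 5), 3 + 1) = -27*((-6/(-5) - 3/(5 + 5² + 5*5)) - 7*(3 + 1)) = -27*((-6*(-⅕) - 3/(5 + 25 + 25)) - 7*4) = -27*((6/5 - 3/55) - 28) = -27*(63/55 - 28) = -27*(-1477/55) = 39879/55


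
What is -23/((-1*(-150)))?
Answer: -23/150 ≈ -0.15333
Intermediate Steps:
-23/((-1*(-150))) = -23/150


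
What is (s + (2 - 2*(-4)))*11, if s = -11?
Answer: -11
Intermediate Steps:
(s + (2 - 2*(-4)))*11 = (-11 + (2 - 2*(-4)))*11 = (-11 + (2 + 8))*11 = (-11 + 10)*11 = -1*11 = -11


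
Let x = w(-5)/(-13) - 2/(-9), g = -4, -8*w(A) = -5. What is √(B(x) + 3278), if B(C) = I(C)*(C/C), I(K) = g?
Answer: √3274 ≈ 57.219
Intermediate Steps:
w(A) = 5/8 (w(A) = -⅛*(-5) = 5/8)
I(K) = -4
x = 163/936 (x = (5/8)/(-13) - 2/(-9) = (5/8)*(-1/13) - 2*(-⅑) = -5/104 + 2/9 = 163/936 ≈ 0.17415)
B(C) = -4 (B(C) = -4*C/C = -4*1 = -4)
√(B(x) + 3278) = √(-4 + 3278) = √3274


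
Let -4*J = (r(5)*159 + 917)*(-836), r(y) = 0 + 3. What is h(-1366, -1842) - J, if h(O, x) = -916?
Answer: -292262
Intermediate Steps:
r(y) = 3
J = 291346 (J = -(3*159 + 917)*(-836)/4 = -(477 + 917)*(-836)/4 = -697*(-836)/2 = -¼*(-1165384) = 291346)
h(-1366, -1842) - J = -916 - 1*291346 = -916 - 291346 = -292262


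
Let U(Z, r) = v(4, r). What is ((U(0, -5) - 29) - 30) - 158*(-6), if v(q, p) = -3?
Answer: 886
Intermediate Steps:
U(Z, r) = -3
((U(0, -5) - 29) - 30) - 158*(-6) = ((-3 - 29) - 30) - 158*(-6) = (-32 - 30) + 948 = -62 + 948 = 886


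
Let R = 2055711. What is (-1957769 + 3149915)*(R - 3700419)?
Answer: -1960732063368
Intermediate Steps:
(-1957769 + 3149915)*(R - 3700419) = (-1957769 + 3149915)*(2055711 - 3700419) = 1192146*(-1644708) = -1960732063368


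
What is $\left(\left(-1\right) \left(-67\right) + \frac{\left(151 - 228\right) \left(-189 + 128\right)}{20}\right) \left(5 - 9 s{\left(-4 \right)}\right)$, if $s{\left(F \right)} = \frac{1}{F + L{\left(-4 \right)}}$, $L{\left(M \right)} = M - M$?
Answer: $\frac{175073}{80} \approx 2188.4$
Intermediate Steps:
$L{\left(M \right)} = 0$
$s{\left(F \right)} = \frac{1}{F}$ ($s{\left(F \right)} = \frac{1}{F + 0} = \frac{1}{F}$)
$\left(\left(-1\right) \left(-67\right) + \frac{\left(151 - 228\right) \left(-189 + 128\right)}{20}\right) \left(5 - 9 s{\left(-4 \right)}\right) = \left(\left(-1\right) \left(-67\right) + \frac{\left(151 - 228\right) \left(-189 + 128\right)}{20}\right) \left(5 - \frac{9}{-4}\right) = \left(67 + \left(-77\right) \left(-61\right) \frac{1}{20}\right) \left(5 - - \frac{9}{4}\right) = \left(67 + 4697 \cdot \frac{1}{20}\right) \left(5 + \frac{9}{4}\right) = \left(67 + \frac{4697}{20}\right) \frac{29}{4} = \frac{6037}{20} \cdot \frac{29}{4} = \frac{175073}{80}$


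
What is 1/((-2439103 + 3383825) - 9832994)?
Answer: -1/8888272 ≈ -1.1251e-7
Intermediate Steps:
1/((-2439103 + 3383825) - 9832994) = 1/(944722 - 9832994) = 1/(-8888272) = -1/8888272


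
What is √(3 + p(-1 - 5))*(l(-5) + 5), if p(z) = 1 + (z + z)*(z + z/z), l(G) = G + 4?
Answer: 32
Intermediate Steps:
l(G) = 4 + G
p(z) = 1 + 2*z*(1 + z) (p(z) = 1 + (2*z)*(z + 1) = 1 + (2*z)*(1 + z) = 1 + 2*z*(1 + z))
√(3 + p(-1 - 5))*(l(-5) + 5) = √(3 + (1 + 2*(-1 - 5) + 2*(-1 - 5)²))*((4 - 5) + 5) = √(3 + (1 + 2*(-6) + 2*(-6)²))*(-1 + 5) = √(3 + (1 - 12 + 2*36))*4 = √(3 + (1 - 12 + 72))*4 = √(3 + 61)*4 = √64*4 = 8*4 = 32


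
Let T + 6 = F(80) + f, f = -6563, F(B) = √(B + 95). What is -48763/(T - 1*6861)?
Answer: 130977418/36072945 + 48763*√7/36072945 ≈ 3.6345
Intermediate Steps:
F(B) = √(95 + B)
T = -6569 + 5*√7 (T = -6 + (√(95 + 80) - 6563) = -6 + (√175 - 6563) = -6 + (5*√7 - 6563) = -6 + (-6563 + 5*√7) = -6569 + 5*√7 ≈ -6555.8)
-48763/(T - 1*6861) = -48763/((-6569 + 5*√7) - 1*6861) = -48763/((-6569 + 5*√7) - 6861) = -48763/(-13430 + 5*√7)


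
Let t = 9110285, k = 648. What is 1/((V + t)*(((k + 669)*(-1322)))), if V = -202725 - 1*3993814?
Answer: -1/8555195403204 ≈ -1.1689e-13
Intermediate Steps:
V = -4196539 (V = -202725 - 3993814 = -4196539)
1/((V + t)*(((k + 669)*(-1322)))) = 1/((-4196539 + 9110285)*(((648 + 669)*(-1322)))) = 1/(4913746*((1317*(-1322)))) = (1/4913746)/(-1741074) = (1/4913746)*(-1/1741074) = -1/8555195403204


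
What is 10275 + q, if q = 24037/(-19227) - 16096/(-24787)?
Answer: 376659197396/36659973 ≈ 10274.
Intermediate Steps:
q = -22025179/36659973 (q = 24037*(-1/19227) - 16096*(-1/24787) = -1849/1479 + 16096/24787 = -22025179/36659973 ≈ -0.60080)
10275 + q = 10275 - 22025179/36659973 = 376659197396/36659973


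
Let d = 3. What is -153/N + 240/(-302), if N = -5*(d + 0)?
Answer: 7101/755 ≈ 9.4053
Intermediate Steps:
N = -15 (N = -5*(3 + 0) = -5*3 = -15)
-153/N + 240/(-302) = -153/(-15) + 240/(-302) = -153*(-1/15) + 240*(-1/302) = 51/5 - 120/151 = 7101/755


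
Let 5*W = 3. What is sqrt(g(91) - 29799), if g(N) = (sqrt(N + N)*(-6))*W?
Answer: 3*sqrt(-82775 - 10*sqrt(182))/5 ≈ 172.76*I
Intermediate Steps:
W = 3/5 (W = (1/5)*3 = 3/5 ≈ 0.60000)
g(N) = -18*sqrt(2)*sqrt(N)/5 (g(N) = (sqrt(N + N)*(-6))*(3/5) = (sqrt(2*N)*(-6))*(3/5) = ((sqrt(2)*sqrt(N))*(-6))*(3/5) = -6*sqrt(2)*sqrt(N)*(3/5) = -18*sqrt(2)*sqrt(N)/5)
sqrt(g(91) - 29799) = sqrt(-18*sqrt(2)*sqrt(91)/5 - 29799) = sqrt(-18*sqrt(182)/5 - 29799) = sqrt(-29799 - 18*sqrt(182)/5)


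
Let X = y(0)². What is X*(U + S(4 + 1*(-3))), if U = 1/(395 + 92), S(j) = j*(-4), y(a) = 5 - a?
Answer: -48675/487 ≈ -99.949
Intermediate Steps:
S(j) = -4*j
U = 1/487 ≈ 0.0020534
X = 25 (X = (5 - 1*0)² = (5 + 0)² = 5² = 25)
X*(U + S(4 + 1*(-3))) = 25*(1/487 - 4*(4 + 1*(-3))) = 25*(1/487 - 4*(4 - 3)) = 25*(1/487 - 4*1) = 25*(1/487 - 4) = 25*(-1947/487) = -48675/487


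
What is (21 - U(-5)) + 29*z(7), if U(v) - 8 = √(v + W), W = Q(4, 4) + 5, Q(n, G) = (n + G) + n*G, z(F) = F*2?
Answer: 419 - 2*√6 ≈ 414.10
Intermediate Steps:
z(F) = 2*F
Q(n, G) = G + n + G*n (Q(n, G) = (G + n) + G*n = G + n + G*n)
W = 29 (W = (4 + 4 + 4*4) + 5 = (4 + 4 + 16) + 5 = 24 + 5 = 29)
U(v) = 8 + √(29 + v) (U(v) = 8 + √(v + 29) = 8 + √(29 + v))
(21 - U(-5)) + 29*z(7) = (21 - (8 + √(29 - 5))) + 29*(2*7) = (21 - (8 + √24)) + 29*14 = (21 - (8 + 2*√6)) + 406 = (21 + (-8 - 2*√6)) + 406 = (13 - 2*√6) + 406 = 419 - 2*√6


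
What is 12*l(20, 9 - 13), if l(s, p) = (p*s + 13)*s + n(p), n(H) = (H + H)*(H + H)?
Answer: -15312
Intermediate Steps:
n(H) = 4*H² (n(H) = (2*H)*(2*H) = 4*H²)
l(s, p) = 4*p² + s*(13 + p*s) (l(s, p) = (p*s + 13)*s + 4*p² = (13 + p*s)*s + 4*p² = s*(13 + p*s) + 4*p² = 4*p² + s*(13 + p*s))
12*l(20, 9 - 13) = 12*(4*(9 - 13)² + 13*20 + (9 - 13)*20²) = 12*(4*(-4)² + 260 - 4*400) = 12*(4*16 + 260 - 1600) = 12*(64 + 260 - 1600) = 12*(-1276) = -15312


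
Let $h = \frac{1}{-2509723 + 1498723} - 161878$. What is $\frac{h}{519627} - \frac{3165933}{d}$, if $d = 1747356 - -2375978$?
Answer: $- \frac{1169009861428898167}{1083082114429299000} \approx -1.0793$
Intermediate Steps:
$d = 4123334$ ($d = 1747356 + 2375978 = 4123334$)
$h = - \frac{163658658001}{1011000}$ ($h = \frac{1}{-1011000} - 161878 = - \frac{1}{1011000} - 161878 = - \frac{163658658001}{1011000} \approx -1.6188 \cdot 10^{5}$)
$\frac{h}{519627} - \frac{3165933}{d} = - \frac{163658658001}{1011000 \cdot 519627} - \frac{3165933}{4123334} = \left(- \frac{163658658001}{1011000}\right) \frac{1}{519627} - \frac{3165933}{4123334} = - \frac{163658658001}{525342897000} - \frac{3165933}{4123334} = - \frac{1169009861428898167}{1083082114429299000}$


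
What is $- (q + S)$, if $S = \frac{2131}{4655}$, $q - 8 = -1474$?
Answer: $\frac{6822099}{4655} \approx 1465.5$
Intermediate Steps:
$q = -1466$ ($q = 8 - 1474 = -1466$)
$S = \frac{2131}{4655}$ ($S = 2131 \cdot \frac{1}{4655} = \frac{2131}{4655} \approx 0.45779$)
$- (q + S) = - (-1466 + \frac{2131}{4655}) = \left(-1\right) \left(- \frac{6822099}{4655}\right) = \frac{6822099}{4655}$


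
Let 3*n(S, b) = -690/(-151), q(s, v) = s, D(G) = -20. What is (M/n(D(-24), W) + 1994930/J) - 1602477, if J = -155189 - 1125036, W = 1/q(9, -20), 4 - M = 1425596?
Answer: -14948789441337/5889035 ≈ -2.5384e+6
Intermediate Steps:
M = -1425592 (M = 4 - 1*1425596 = 4 - 1425596 = -1425592)
W = ⅑ (W = 1/9 = ⅑ ≈ 0.11111)
n(S, b) = 230/151 (n(S, b) = (-690/(-151))/3 = (-690*(-1/151))/3 = (⅓)*(690/151) = 230/151)
J = -1280225
(M/n(D(-24), W) + 1994930/J) - 1602477 = (-1425592/230/151 + 1994930/(-1280225)) - 1602477 = (-1425592*151/230 + 1994930*(-1/1280225)) - 1602477 = (-107632196/115 - 398986/256045) - 1602477 = -5511746301642/5889035 - 1602477 = -14948789441337/5889035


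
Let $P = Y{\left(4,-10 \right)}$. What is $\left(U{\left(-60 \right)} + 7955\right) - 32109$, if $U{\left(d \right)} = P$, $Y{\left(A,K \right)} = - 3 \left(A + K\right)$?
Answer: $-24136$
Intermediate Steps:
$Y{\left(A,K \right)} = - 3 A - 3 K$
$P = 18$ ($P = \left(-3\right) 4 - -30 = -12 + 30 = 18$)
$U{\left(d \right)} = 18$
$\left(U{\left(-60 \right)} + 7955\right) - 32109 = \left(18 + 7955\right) - 32109 = 7973 - 32109 = -24136$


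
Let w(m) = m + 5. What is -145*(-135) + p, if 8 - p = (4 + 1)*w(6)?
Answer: 19528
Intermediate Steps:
w(m) = 5 + m
p = -47 (p = 8 - (4 + 1)*(5 + 6) = 8 - 5*11 = 8 - 1*55 = 8 - 55 = -47)
-145*(-135) + p = -145*(-135) - 47 = 19575 - 47 = 19528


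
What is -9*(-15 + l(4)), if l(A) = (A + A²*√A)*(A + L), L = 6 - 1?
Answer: -2781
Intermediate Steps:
L = 5
l(A) = (5 + A)*(A + A^(5/2)) (l(A) = (A + A²*√A)*(A + 5) = (A + A^(5/2))*(5 + A) = (5 + A)*(A + A^(5/2)))
-9*(-15 + l(4)) = -9*(-15 + (4² + 4^(7/2) + 5*4 + 5*4^(5/2))) = -9*(-15 + (16 + 128 + 20 + 5*32)) = -9*(-15 + (16 + 128 + 20 + 160)) = -9*(-15 + 324) = -9*309 = -2781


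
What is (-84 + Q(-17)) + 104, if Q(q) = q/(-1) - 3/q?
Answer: 632/17 ≈ 37.176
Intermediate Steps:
Q(q) = -q - 3/q (Q(q) = q*(-1) - 3/q = -q - 3/q)
(-84 + Q(-17)) + 104 = (-84 + (-1*(-17) - 3/(-17))) + 104 = (-84 + (17 - 3*(-1/17))) + 104 = (-84 + (17 + 3/17)) + 104 = (-84 + 292/17) + 104 = -1136/17 + 104 = 632/17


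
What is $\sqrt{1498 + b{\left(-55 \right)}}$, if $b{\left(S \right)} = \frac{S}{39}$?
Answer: $\frac{\sqrt{2276313}}{39} \approx 38.686$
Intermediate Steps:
$b{\left(S \right)} = \frac{S}{39}$ ($b{\left(S \right)} = S \frac{1}{39} = \frac{S}{39}$)
$\sqrt{1498 + b{\left(-55 \right)}} = \sqrt{1498 + \frac{1}{39} \left(-55\right)} = \sqrt{1498 - \frac{55}{39}} = \sqrt{\frac{58367}{39}} = \frac{\sqrt{2276313}}{39}$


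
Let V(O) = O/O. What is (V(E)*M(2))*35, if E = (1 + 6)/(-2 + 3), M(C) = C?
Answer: 70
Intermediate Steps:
E = 7 (E = 7/1 = 7*1 = 7)
V(O) = 1
(V(E)*M(2))*35 = (1*2)*35 = 2*35 = 70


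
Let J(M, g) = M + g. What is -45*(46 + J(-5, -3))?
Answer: -1710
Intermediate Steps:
-45*(46 + J(-5, -3)) = -45*(46 + (-5 - 3)) = -45*(46 - 8) = -45*38 = -1710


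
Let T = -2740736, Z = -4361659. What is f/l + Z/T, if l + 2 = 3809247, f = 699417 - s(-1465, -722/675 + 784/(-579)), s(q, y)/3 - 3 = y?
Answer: 804732139690618831/453362858220096000 ≈ 1.7750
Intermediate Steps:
s(q, y) = 9 + 3*y
f = 30372108146/43425 (f = 699417 - (9 + 3*(-722/675 + 784/(-579))) = 699417 - (9 + 3*(-722*1/675 + 784*(-1/579))) = 699417 - (9 + 3*(-722/675 - 784/579)) = 699417 - (9 + 3*(-315746/130275)) = 699417 - (9 - 315746/43425) = 699417 - 1*75079/43425 = 699417 - 75079/43425 = 30372108146/43425 ≈ 6.9942e+5)
l = 3809245 (l = -2 + 3809247 = 3809245)
f/l + Z/T = (30372108146/43425)/3809245 - 4361659/(-2740736) = (30372108146/43425)*(1/3809245) - 4361659*(-1/2740736) = 30372108146/165416464125 + 4361659/2740736 = 804732139690618831/453362858220096000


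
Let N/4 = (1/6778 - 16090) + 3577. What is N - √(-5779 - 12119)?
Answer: -169626226/3389 - I*√17898 ≈ -50052.0 - 133.78*I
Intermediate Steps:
N = -169626226/3389 (N = 4*((1/6778 - 16090) + 3577) = 4*(-109058019/6778 + 3577) = 4*(-84813113/6778) = -169626226/3389 ≈ -50052.)
N - √(-5779 - 12119) = -169626226/3389 - √(-5779 - 12119) = -169626226/3389 - √(-17898) = -169626226/3389 - I*√17898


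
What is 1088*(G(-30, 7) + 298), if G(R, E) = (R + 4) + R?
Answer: 263296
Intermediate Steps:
G(R, E) = 4 + 2*R (G(R, E) = (4 + R) + R = 4 + 2*R)
1088*(G(-30, 7) + 298) = 1088*((4 + 2*(-30)) + 298) = 1088*((4 - 60) + 298) = 1088*(-56 + 298) = 1088*242 = 263296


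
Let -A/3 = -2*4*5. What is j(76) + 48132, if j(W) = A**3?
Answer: 1776132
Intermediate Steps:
A = 120 (A = -3*(-2*4)*5 = -(-24)*5 = -3*(-40) = 120)
j(W) = 1728000 (j(W) = 120**3 = 1728000)
j(76) + 48132 = 1728000 + 48132 = 1776132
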